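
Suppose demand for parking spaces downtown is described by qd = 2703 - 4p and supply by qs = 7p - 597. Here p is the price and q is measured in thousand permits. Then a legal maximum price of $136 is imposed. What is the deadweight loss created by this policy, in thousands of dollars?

258874

Setting quantity demanded equal to quantity supplied, 2703 - 4p = 7p - 597, gives p* = 300 and q* = 1503.
Because the ceiling (136) lies below the market-clearing price, it is binding.
At p = 136: qd = 2703 - 4·136 = 2159 and qs = 7·136 - 597 = 355.
Quantity traded falls to 355. At q = 355 the demand price is (2703 - 355)/4 = 587 and the supply price is (597 + 355)/7 = 136.
Deadweight loss = ½ · (587 - 136) · (1503 - 355) = ½ · 451 · 1148 = 258874.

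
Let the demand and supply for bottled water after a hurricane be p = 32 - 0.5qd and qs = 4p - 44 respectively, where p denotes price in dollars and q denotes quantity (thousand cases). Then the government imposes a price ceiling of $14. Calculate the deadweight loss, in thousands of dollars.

96

Rearranging demand gives qd = 64 - 2p. In a free market, 64 - 2p = 4p - 44 gives the equilibrium p* = 18, q* = 28.
Because the ceiling (14) lies below the market-clearing price, it is binding.
At p = 14: qd = 64 - 2·14 = 36 and qs = 4·14 - 44 = 12.
Quantity traded falls to 12. At q = 12 the demand price is (64 - 12)/2 = 26 and the supply price is (44 + 12)/4 = 14.
Deadweight loss = ½ · (26 - 14) · (28 - 12) = ½ · 12 · 16 = 96.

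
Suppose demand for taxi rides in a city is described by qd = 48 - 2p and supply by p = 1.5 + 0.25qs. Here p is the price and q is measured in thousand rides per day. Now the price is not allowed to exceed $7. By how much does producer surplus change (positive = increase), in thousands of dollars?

Rearranging supply gives qs = 4p - 6. Without the control the market clears where 48 - 2p = 4p - 6, i.e. p* = 9 and q* = 30.
Since 7 < 9, the ceiling is binding.
At p = 7: qd = 48 - 2·7 = 34 and qs = 4·7 - 6 = 22.
Producer surplus without the control is ½ · (9 - 1.5) · 30 = 112.5.
With the ceiling, producers sell 22 units at 7, so PS = ½ · (7 - 1.5) · 22 = 60.5.
Change in producer surplus = 60.5 - 112.5 = -52.

-52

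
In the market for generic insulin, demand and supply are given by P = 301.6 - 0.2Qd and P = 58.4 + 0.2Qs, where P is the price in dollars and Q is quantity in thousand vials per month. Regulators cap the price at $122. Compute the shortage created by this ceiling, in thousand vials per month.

580

Rearranging demand gives Qd = 1508 - 5P; rearranging supply gives Qs = 5P - 292. Setting quantity demanded equal to quantity supplied, 1508 - 5P = 5P - 292, gives P* = 180 and Q* = 608.
Because the ceiling (122) lies below the market-clearing price, it is binding.
At P = 122: Qd = 1508 - 5·122 = 898 and Qs = 5·122 - 292 = 318.
Shortage = Qd - Qs = 898 - 318 = 580.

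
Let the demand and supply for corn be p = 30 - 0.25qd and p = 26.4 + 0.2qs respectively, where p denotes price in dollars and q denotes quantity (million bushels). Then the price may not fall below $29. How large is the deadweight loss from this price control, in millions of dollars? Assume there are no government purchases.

3.6

Rearranging demand gives qd = 120 - 4p; rearranging supply gives qs = 5p - 132. Equilibrium: 120 - 4p = 5p - 132, so 252 = 9p and p* = 28, q* = 8.
Since 29 > 28, the floor is binding.
At p = 29: qd = 120 - 4·29 = 4 and qs = 5·29 - 132 = 13.
Quantity traded falls to 4. At q = 4 the demand price is (120 - 4)/4 = 29 and the supply price is (132 + 4)/5 = 27.2.
Deadweight loss = ½ · (29 - 27.2) · (8 - 4) = ½ · 1.8 · 4 = 3.6.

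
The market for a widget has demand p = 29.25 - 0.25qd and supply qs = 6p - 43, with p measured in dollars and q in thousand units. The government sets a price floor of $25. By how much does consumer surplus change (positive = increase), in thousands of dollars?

-315

Rearranging demand gives qd = 117 - 4p. Without the control the market clears where 117 - 4p = 6p - 43, i.e. p* = 16 and q* = 53.
Because the floor (25) lies above the market-clearing price, it is binding.
At p = 25: qd = 117 - 4·25 = 17 and qs = 6·25 - 43 = 107.
Consumer surplus without the control is ½ · (29.25 - 16) · 53 = 351.125.
With the floor, consumers buy 17 units at 25, so CS = ½ · (29.25 - 25) · 17 = 36.125.
Change in consumer surplus = 36.125 - 351.125 = -315.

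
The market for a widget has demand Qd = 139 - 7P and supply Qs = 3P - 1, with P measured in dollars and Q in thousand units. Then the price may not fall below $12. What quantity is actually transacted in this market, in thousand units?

In a free market, 139 - 7P = 3P - 1 gives the equilibrium P* = 14, Q* = 41.
Since 12 is below P* = 14, the floor does not bind and the free-market outcome prevails.

41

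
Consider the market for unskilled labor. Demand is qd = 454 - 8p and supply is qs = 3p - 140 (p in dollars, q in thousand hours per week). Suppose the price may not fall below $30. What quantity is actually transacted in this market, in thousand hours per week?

Equilibrium: 454 - 8p = 3p - 140, so 594 = 11p and p* = 54, q* = 22.
The floor of 30 is below the equilibrium price 54, so it is not binding; the market clears at p* = 54, q* = 22.

22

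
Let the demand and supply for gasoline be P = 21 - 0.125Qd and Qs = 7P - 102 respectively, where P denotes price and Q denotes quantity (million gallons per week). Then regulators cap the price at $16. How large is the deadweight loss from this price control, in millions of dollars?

26.25

Rearranging demand gives Qd = 168 - 8P. Equilibrium: 168 - 8P = 7P - 102, so 270 = 15P and P* = 18, Q* = 24.
The ceiling of 16 is below the equilibrium price 18, so it binds.
At P = 16: Qd = 168 - 8·16 = 40 and Qs = 7·16 - 102 = 10.
Quantity traded falls to 10. At Q = 10 the demand price is (168 - 10)/8 = 19.75 and the supply price is (102 + 10)/7 = 16.
Deadweight loss = ½ · (19.75 - 16) · (24 - 10) = ½ · 3.75 · 14 = 26.25.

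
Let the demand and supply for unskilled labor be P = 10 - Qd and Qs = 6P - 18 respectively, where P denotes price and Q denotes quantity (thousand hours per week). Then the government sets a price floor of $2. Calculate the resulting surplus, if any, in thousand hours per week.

Rearranging demand gives Qd = 10 - P. In a free market, 10 - P = 6P - 18 gives the equilibrium P* = 4, Q* = 6.
Since 2 is below P* = 4, the floor does not bind and the free-market outcome prevails.
Since the control does not bind, there is no surplus.

0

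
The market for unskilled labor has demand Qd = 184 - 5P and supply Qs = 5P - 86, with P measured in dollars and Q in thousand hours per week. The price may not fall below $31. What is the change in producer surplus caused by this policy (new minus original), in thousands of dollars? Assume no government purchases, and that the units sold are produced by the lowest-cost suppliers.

Equilibrium: 184 - 5P = 5P - 86, so 270 = 10P and P* = 27, Q* = 49.
Because the floor (31) lies above the market-clearing price, it is binding.
At P = 31: Qd = 184 - 5·31 = 29 and Qs = 5·31 - 86 = 69.
Producer surplus without the control is ½ · (27 - 17.2) · 49 = 240.1.
With the floor, 29 units are sold at 31. The supply price at Q = 29 is 23, so PS = ½ · [(31 - 17.2) + (31 - 23)] · 29 = 316.1.
Change in producer surplus = 316.1 - 240.1 = 76.

76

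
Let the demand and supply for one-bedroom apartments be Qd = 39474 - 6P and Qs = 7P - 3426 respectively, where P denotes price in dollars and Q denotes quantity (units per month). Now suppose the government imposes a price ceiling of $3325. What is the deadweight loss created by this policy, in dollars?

Without the control the market clears where 39474 - 6P = 7P - 3426, i.e. P* = 3300 and Q* = 19674.
Since 3325 is above P* = 3300, the ceiling does not bind and the free-market outcome prevails.
Since the control does not bind, no trades are prevented and deadweight loss is zero.

0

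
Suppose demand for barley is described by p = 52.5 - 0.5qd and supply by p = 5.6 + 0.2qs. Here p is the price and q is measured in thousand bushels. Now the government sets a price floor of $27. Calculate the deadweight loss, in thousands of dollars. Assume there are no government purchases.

89.6

Rearranging demand gives qd = 105 - 2p; rearranging supply gives qs = 5p - 28. Without the control the market clears where 105 - 2p = 5p - 28, i.e. p* = 19 and q* = 67.
Since 27 > 19, the floor is binding.
At p = 27: qd = 105 - 2·27 = 51 and qs = 5·27 - 28 = 107.
Quantity traded falls to 51. At q = 51 the demand price is (105 - 51)/2 = 27 and the supply price is (28 + 51)/5 = 15.8.
Deadweight loss = ½ · (27 - 15.8) · (67 - 51) = ½ · 11.2 · 16 = 89.6.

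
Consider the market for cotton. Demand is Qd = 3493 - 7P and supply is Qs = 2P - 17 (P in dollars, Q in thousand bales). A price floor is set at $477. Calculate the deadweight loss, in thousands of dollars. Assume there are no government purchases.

119211.75

Without the control the market clears where 3493 - 7P = 2P - 17, i.e. P* = 390 and Q* = 763.
Because the floor (477) lies above the market-clearing price, it is binding.
At P = 477: Qd = 3493 - 7·477 = 154 and Qs = 2·477 - 17 = 937.
Quantity traded falls to 154. At Q = 154 the demand price is (3493 - 154)/7 = 477 and the supply price is (17 + 154)/2 = 85.5.
Deadweight loss = ½ · (477 - 85.5) · (763 - 154) = ½ · 391.5 · 609 = 119211.75.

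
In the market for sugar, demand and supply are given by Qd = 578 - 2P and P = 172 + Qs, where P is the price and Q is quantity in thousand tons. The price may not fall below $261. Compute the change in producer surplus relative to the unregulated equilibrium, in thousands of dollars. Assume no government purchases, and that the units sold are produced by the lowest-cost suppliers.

374

Rearranging supply gives Qs = P - 172. Setting quantity demanded equal to quantity supplied, 578 - 2P = P - 172, gives P* = 250 and Q* = 78.
The floor of 261 is above the equilibrium price 250, so it binds.
At P = 261: Qd = 578 - 2·261 = 56 and Qs = 261 - 172 = 89.
Producer surplus without the control is ½ · (250 - 172) · 78 = 3042.
With the floor, 56 units are sold at 261. The supply price at Q = 56 is 228, so PS = ½ · [(261 - 172) + (261 - 228)] · 56 = 3416.
Change in producer surplus = 3416 - 3042 = 374.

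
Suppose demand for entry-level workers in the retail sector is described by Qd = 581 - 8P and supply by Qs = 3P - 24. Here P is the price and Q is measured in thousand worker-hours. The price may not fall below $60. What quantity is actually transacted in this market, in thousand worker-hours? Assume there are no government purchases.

In a free market, 581 - 8P = 3P - 24 gives the equilibrium P* = 55, Q* = 141.
Because the floor (60) lies above the market-clearing price, it is binding.
At P = 60: Qd = 581 - 8·60 = 101 and Qs = 3·60 - 24 = 156.
The quantity actually transacted is the short side, demand: 101.

101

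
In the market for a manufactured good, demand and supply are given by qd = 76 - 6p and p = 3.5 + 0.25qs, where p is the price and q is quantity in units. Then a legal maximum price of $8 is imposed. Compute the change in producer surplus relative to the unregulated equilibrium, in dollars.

Rearranging supply gives qs = 4p - 14. Equilibrium: 76 - 6p = 4p - 14, so 90 = 10p and p* = 9, q* = 22.
The ceiling of 8 is below the equilibrium price 9, so it binds.
At p = 8: qd = 76 - 6·8 = 28 and qs = 4·8 - 14 = 18.
Producer surplus without the control is ½ · (9 - 3.5) · 22 = 60.5.
With the ceiling, producers sell 18 units at 8, so PS = ½ · (8 - 3.5) · 18 = 40.5.
Change in producer surplus = 40.5 - 60.5 = -20.

-20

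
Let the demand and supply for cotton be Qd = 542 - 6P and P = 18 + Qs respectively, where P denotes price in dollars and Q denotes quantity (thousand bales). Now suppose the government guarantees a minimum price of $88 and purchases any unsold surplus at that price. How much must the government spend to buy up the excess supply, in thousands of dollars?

Rearranging supply gives Qs = P - 18. Without the control the market clears where 542 - 6P = P - 18, i.e. P* = 80 and Q* = 62.
Since 88 > 80, the floor is binding.
At P = 88: Qd = 542 - 6·88 = 14 and Qs = 88 - 18 = 70.
Surplus = Qs - Qd = 56.
Government expenditure = surplus × support price = 56 × 88 = 4928.

4928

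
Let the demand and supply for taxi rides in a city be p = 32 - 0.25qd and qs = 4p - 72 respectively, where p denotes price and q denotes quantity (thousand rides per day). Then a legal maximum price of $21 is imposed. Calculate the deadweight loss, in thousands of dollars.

Rearranging demand gives qd = 128 - 4p. Equilibrium: 128 - 4p = 4p - 72, so 200 = 8p and p* = 25, q* = 28.
Because the ceiling (21) lies below the market-clearing price, it is binding.
At p = 21: qd = 128 - 4·21 = 44 and qs = 4·21 - 72 = 12.
Quantity traded falls to 12. At q = 12 the demand price is (128 - 12)/4 = 29 and the supply price is (72 + 12)/4 = 21.
Deadweight loss = ½ · (29 - 21) · (28 - 12) = ½ · 8 · 16 = 64.

64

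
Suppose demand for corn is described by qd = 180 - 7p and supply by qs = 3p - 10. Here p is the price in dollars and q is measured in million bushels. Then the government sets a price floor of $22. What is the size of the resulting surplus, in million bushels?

Without the control the market clears where 180 - 7p = 3p - 10, i.e. p* = 19 and q* = 47.
Since 22 > 19, the floor is binding.
At p = 22: qd = 180 - 7·22 = 26 and qs = 3·22 - 10 = 56.
Surplus = qs - qd = 56 - 26 = 30.

30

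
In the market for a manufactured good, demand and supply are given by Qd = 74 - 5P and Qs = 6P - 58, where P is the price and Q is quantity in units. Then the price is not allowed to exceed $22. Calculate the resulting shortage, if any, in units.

Without the control the market clears where 74 - 5P = 6P - 58, i.e. P* = 12 and Q* = 14.
The ceiling of 22 is above the equilibrium price 12, so it is not binding; the market clears at P* = 12, Q* = 14.
Since the control does not bind, there is no shortage.

0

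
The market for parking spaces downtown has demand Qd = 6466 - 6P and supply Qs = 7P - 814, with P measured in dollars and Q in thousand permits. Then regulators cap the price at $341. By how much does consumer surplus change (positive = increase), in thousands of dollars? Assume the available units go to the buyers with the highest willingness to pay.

148646.25

Equilibrium: 6466 - 6P = 7P - 814, so 7280 = 13P and P* = 560, Q* = 3106.
Since 341 < 560, the ceiling is binding.
At P = 341: Qd = 6466 - 6·341 = 4420 and Qs = 7·341 - 814 = 1573.
Consumer surplus without the control is ½ · (3233/3 - 560) · 3106 = 2411809/3.
With the ceiling, 1573 units are sold at 341 (assume they go to the highest-value buyers). The demand price at Q = 1573 is 815.5, so CS = ½ · [(3233/3 - 341) + (815.5 - 341)] · 1573 = 11430991/12.
Change in consumer surplus = 11430991/12 - 2411809/3 = 148646.25.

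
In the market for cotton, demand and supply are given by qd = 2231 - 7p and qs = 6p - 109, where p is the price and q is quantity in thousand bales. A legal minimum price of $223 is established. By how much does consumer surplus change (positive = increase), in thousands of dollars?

In a free market, 2231 - 7p = 6p - 109 gives the equilibrium p* = 180, q* = 971.
The floor of 223 is above the equilibrium price 180, so it binds.
At p = 223: qd = 2231 - 7·223 = 670 and qs = 6·223 - 109 = 1229.
Consumer surplus without the control is ½ · (2231/7 - 180) · 971 = 942841/14.
With the floor, consumers buy 670 units at 223, so CS = ½ · (2231/7 - 223) · 670 = 224450/7.
Change in consumer surplus = 224450/7 - 942841/14 = -35281.5.

-35281.5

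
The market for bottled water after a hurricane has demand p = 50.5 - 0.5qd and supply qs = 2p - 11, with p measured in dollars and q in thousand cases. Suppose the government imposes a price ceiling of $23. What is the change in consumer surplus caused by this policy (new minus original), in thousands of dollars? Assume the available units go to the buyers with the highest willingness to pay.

Rearranging demand gives qd = 101 - 2p. Without the control the market clears where 101 - 2p = 2p - 11, i.e. p* = 28 and q* = 45.
The ceiling of 23 is below the equilibrium price 28, so it binds.
At p = 23: qd = 101 - 2·23 = 55 and qs = 2·23 - 11 = 35.
Consumer surplus without the control is ½ · (50.5 - 28) · 45 = 506.25.
With the ceiling, 35 units are sold at 23 (assume they go to the highest-value buyers). The demand price at q = 35 is 33, so CS = ½ · [(50.5 - 23) + (33 - 23)] · 35 = 656.25.
Change in consumer surplus = 656.25 - 506.25 = 150.

150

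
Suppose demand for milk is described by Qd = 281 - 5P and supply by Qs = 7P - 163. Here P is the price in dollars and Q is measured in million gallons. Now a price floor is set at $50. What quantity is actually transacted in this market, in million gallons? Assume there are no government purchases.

Equilibrium: 281 - 5P = 7P - 163, so 444 = 12P and P* = 37, Q* = 96.
The floor of 50 is above the equilibrium price 37, so it binds.
At P = 50: Qd = 281 - 5·50 = 31 and Qs = 7·50 - 163 = 187.
The quantity actually transacted is the short side, demand: 31.

31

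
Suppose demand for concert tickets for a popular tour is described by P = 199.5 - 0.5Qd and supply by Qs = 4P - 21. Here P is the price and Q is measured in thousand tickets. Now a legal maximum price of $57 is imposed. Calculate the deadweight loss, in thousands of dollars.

Rearranging demand gives Qd = 399 - 2P. In a free market, 399 - 2P = 4P - 21 gives the equilibrium P* = 70, Q* = 259.
The ceiling of 57 is below the equilibrium price 70, so it binds.
At P = 57: Qd = 399 - 2·57 = 285 and Qs = 4·57 - 21 = 207.
Quantity traded falls to 207. At Q = 207 the demand price is (399 - 207)/2 = 96 and the supply price is (21 + 207)/4 = 57.
Deadweight loss = ½ · (96 - 57) · (259 - 207) = ½ · 39 · 52 = 1014.

1014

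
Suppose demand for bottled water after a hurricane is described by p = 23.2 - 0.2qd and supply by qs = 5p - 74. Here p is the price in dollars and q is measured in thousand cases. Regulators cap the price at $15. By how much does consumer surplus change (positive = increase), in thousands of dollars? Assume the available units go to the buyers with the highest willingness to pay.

-36

Rearranging demand gives qd = 116 - 5p. In a free market, 116 - 5p = 5p - 74 gives the equilibrium p* = 19, q* = 21.
The ceiling of 15 is below the equilibrium price 19, so it binds.
At p = 15: qd = 116 - 5·15 = 41 and qs = 5·15 - 74 = 1.
Consumer surplus without the control is ½ · (23.2 - 19) · 21 = 44.1.
With the ceiling, 1 units are sold at 15 (assume they go to the highest-value buyers). The demand price at q = 1 is 23, so CS = ½ · [(23.2 - 15) + (23 - 15)] · 1 = 8.1.
Change in consumer surplus = 8.1 - 44.1 = -36.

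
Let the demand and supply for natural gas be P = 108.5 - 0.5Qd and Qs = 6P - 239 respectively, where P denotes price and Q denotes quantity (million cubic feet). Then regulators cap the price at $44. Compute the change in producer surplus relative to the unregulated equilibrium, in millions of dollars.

Rearranging demand gives Qd = 217 - 2P. Setting quantity demanded equal to quantity supplied, 217 - 2P = 6P - 239, gives P* = 57 and Q* = 103.
Since 44 < 57, the ceiling is binding.
At P = 44: Qd = 217 - 2·44 = 129 and Qs = 6·44 - 239 = 25.
Producer surplus without the control is ½ · (57 - 239/6) · 103 = 10609/12.
With the ceiling, producers sell 25 units at 44, so PS = ½ · (44 - 239/6) · 25 = 625/12.
Change in producer surplus = 625/12 - 10609/12 = -832.

-832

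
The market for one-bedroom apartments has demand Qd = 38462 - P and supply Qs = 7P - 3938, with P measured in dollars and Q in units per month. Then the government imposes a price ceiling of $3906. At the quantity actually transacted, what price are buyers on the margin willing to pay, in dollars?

15058

Without the control the market clears where 38462 - P = 7P - 3938, i.e. P* = 5300 and Q* = 33162.
Because the ceiling (3906) lies below the market-clearing price, it is binding.
At P = 3906: Qd = 38462 - 3906 = 34556 and Qs = 7·3906 - 3938 = 23404.
Only 23404 units reach the market. On the demand curve, the marginal buyer's willingness to pay at Q = 23404 is (38462 - 23404) = 15058.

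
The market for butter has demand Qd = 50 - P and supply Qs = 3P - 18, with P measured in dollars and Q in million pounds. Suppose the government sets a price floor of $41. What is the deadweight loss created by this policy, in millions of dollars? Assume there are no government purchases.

Equilibrium: 50 - P = 3P - 18, so 68 = 4P and P* = 17, Q* = 33.
The floor of 41 is above the equilibrium price 17, so it binds.
At P = 41: Qd = 50 - 41 = 9 and Qs = 3·41 - 18 = 105.
Quantity traded falls to 9. At Q = 9 the demand price is 50 - 9 = 41 and the supply price is (18 + 9)/3 = 9.
Deadweight loss = ½ · (41 - 9) · (33 - 9) = ½ · 32 · 24 = 384.

384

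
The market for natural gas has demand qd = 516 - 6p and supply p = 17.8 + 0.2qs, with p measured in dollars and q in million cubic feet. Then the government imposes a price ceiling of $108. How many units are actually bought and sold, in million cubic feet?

186

Rearranging supply gives qs = 5p - 89. Without the control the market clears where 516 - 6p = 5p - 89, i.e. p* = 55 and q* = 186.
The ceiling of 108 is above the equilibrium price 55, so it is not binding; the market clears at p* = 55, q* = 186.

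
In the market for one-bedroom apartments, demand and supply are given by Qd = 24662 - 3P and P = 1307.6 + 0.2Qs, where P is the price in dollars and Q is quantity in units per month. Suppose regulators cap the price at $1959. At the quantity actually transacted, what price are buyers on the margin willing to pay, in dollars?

7135

Rearranging supply gives Qs = 5P - 6538. In a free market, 24662 - 3P = 5P - 6538 gives the equilibrium P* = 3900, Q* = 12962.
Since 1959 < 3900, the ceiling is binding.
At P = 1959: Qd = 24662 - 3·1959 = 18785 and Qs = 5·1959 - 6538 = 3257.
Only 3257 units reach the market. On the demand curve, the marginal buyer's willingness to pay at Q = 3257 is (24662 - 3257)/3 = 7135.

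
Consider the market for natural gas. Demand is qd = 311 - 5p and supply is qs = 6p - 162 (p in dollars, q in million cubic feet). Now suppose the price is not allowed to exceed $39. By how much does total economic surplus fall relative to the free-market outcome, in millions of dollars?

Setting quantity demanded equal to quantity supplied, 311 - 5p = 6p - 162, gives p* = 43 and q* = 96.
Because the ceiling (39) lies below the market-clearing price, it is binding.
At p = 39: qd = 311 - 5·39 = 116 and qs = 6·39 - 162 = 72.
Quantity traded falls to 72. At q = 72 the demand price is (311 - 72)/5 = 47.8 and the supply price is (162 + 72)/6 = 39.
Deadweight loss = ½ · (47.8 - 39) · (96 - 72) = ½ · 8.8 · 24 = 105.6.

105.6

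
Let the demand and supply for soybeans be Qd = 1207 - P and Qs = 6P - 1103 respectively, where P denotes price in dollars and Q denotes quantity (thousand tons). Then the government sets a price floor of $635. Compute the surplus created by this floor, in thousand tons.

In a free market, 1207 - P = 6P - 1103 gives the equilibrium P* = 330, Q* = 877.
The floor of 635 is above the equilibrium price 330, so it binds.
At P = 635: Qd = 1207 - 635 = 572 and Qs = 6·635 - 1103 = 2707.
Surplus = Qs - Qd = 2707 - 572 = 2135.

2135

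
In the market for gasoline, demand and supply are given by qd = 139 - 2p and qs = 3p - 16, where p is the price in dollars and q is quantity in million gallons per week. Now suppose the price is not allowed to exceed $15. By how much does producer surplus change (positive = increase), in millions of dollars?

-848

In a free market, 139 - 2p = 3p - 16 gives the equilibrium p* = 31, q* = 77.
Since 15 < 31, the ceiling is binding.
At p = 15: qd = 139 - 2·15 = 109 and qs = 3·15 - 16 = 29.
Producer surplus without the control is ½ · (31 - 16/3) · 77 = 5929/6.
With the ceiling, producers sell 29 units at 15, so PS = ½ · (15 - 16/3) · 29 = 841/6.
Change in producer surplus = 841/6 - 5929/6 = -848.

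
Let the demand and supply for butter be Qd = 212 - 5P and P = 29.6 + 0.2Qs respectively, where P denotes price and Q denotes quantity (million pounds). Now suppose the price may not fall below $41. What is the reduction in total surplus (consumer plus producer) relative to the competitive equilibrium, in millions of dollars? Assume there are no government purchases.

Rearranging supply gives Qs = 5P - 148. Without the control the market clears where 212 - 5P = 5P - 148, i.e. P* = 36 and Q* = 32.
Since 41 > 36, the floor is binding.
At P = 41: Qd = 212 - 5·41 = 7 and Qs = 5·41 - 148 = 57.
Quantity traded falls to 7. At Q = 7 the demand price is (212 - 7)/5 = 41 and the supply price is (148 + 7)/5 = 31.
Deadweight loss = ½ · (41 - 31) · (32 - 7) = ½ · 10 · 25 = 125.

125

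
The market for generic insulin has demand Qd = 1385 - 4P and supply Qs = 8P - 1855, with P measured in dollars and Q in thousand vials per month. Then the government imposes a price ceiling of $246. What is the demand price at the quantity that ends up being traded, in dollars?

Without the control the market clears where 1385 - 4P = 8P - 1855, i.e. P* = 270 and Q* = 305.
Since 246 < 270, the ceiling is binding.
At P = 246: Qd = 1385 - 4·246 = 401 and Qs = 8·246 - 1855 = 113.
Only 113 units reach the market. On the demand curve, the marginal buyer's willingness to pay at Q = 113 is (1385 - 113)/4 = 318.

318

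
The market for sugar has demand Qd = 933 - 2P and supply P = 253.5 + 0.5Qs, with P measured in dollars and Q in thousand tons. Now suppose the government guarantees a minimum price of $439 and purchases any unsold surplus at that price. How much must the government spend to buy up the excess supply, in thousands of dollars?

Rearranging supply gives Qs = 2P - 507. Equilibrium: 933 - 2P = 2P - 507, so 1440 = 4P and P* = 360, Q* = 213.
The floor of 439 is above the equilibrium price 360, so it binds.
At P = 439: Qd = 933 - 2·439 = 55 and Qs = 2·439 - 507 = 371.
Surplus = Qs - Qd = 316.
Government expenditure = surplus × support price = 316 × 439 = 138724.

138724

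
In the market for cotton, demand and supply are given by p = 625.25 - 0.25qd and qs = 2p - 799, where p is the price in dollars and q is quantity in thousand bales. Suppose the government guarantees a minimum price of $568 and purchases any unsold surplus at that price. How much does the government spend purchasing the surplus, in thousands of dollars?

Rearranging demand gives qd = 2501 - 4p. Setting quantity demanded equal to quantity supplied, 2501 - 4p = 2p - 799, gives p* = 550 and q* = 301.
Since 568 > 550, the floor is binding.
At p = 568: qd = 2501 - 4·568 = 229 and qs = 2·568 - 799 = 337.
Surplus = qs - qd = 108.
Government expenditure = surplus × support price = 108 × 568 = 61344.

61344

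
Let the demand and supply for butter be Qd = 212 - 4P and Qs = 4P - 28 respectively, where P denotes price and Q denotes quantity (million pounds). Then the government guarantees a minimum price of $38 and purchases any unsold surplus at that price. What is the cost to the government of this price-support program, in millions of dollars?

2432

Equilibrium: 212 - 4P = 4P - 28, so 240 = 8P and P* = 30, Q* = 92.
Because the floor (38) lies above the market-clearing price, it is binding.
At P = 38: Qd = 212 - 4·38 = 60 and Qs = 4·38 - 28 = 124.
Surplus = Qs - Qd = 64.
Government expenditure = surplus × support price = 64 × 38 = 2432.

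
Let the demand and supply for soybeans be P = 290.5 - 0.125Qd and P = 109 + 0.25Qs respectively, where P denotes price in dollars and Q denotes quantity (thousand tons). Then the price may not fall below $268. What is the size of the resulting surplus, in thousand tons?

456

Rearranging demand gives Qd = 2324 - 8P; rearranging supply gives Qs = 4P - 436. In a free market, 2324 - 8P = 4P - 436 gives the equilibrium P* = 230, Q* = 484.
Because the floor (268) lies above the market-clearing price, it is binding.
At P = 268: Qd = 2324 - 8·268 = 180 and Qs = 4·268 - 436 = 636.
Surplus = Qs - Qd = 636 - 180 = 456.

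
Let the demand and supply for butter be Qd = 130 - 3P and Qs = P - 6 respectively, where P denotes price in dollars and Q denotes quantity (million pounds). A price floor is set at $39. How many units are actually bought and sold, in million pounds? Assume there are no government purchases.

Equilibrium: 130 - 3P = P - 6, so 136 = 4P and P* = 34, Q* = 28.
Because the floor (39) lies above the market-clearing price, it is binding.
At P = 39: Qd = 130 - 3·39 = 13 and Qs = 39 - 6 = 33.
The quantity actually transacted is the short side, demand: 13.

13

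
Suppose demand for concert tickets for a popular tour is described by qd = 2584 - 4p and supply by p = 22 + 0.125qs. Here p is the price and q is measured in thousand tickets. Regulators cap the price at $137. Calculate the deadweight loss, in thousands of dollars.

Rearranging supply gives qs = 8p - 176. Equilibrium: 2584 - 4p = 8p - 176, so 2760 = 12p and p* = 230, q* = 1664.
Because the ceiling (137) lies below the market-clearing price, it is binding.
At p = 137: qd = 2584 - 4·137 = 2036 and qs = 8·137 - 176 = 920.
Quantity traded falls to 920. At q = 920 the demand price is (2584 - 920)/4 = 416 and the supply price is (176 + 920)/8 = 137.
Deadweight loss = ½ · (416 - 137) · (1664 - 920) = ½ · 279 · 744 = 103788.

103788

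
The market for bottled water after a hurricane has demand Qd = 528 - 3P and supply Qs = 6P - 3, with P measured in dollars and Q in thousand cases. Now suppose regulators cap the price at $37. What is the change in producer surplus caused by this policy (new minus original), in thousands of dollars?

-6270

Without the control the market clears where 528 - 3P = 6P - 3, i.e. P* = 59 and Q* = 351.
The ceiling of 37 is below the equilibrium price 59, so it binds.
At P = 37: Qd = 528 - 3·37 = 417 and Qs = 6·37 - 3 = 219.
Producer surplus without the control is ½ · (59 - 0.5) · 351 = 10266.75.
With the ceiling, producers sell 219 units at 37, so PS = ½ · (37 - 0.5) · 219 = 3996.75.
Change in producer surplus = 3996.75 - 10266.75 = -6270.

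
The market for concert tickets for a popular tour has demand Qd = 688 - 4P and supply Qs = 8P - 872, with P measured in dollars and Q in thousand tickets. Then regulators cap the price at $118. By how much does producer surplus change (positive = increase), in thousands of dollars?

-1440

Without the control the market clears where 688 - 4P = 8P - 872, i.e. P* = 130 and Q* = 168.
Since 118 < 130, the ceiling is binding.
At P = 118: Qd = 688 - 4·118 = 216 and Qs = 8·118 - 872 = 72.
Producer surplus without the control is ½ · (130 - 109) · 168 = 1764.
With the ceiling, producers sell 72 units at 118, so PS = ½ · (118 - 109) · 72 = 324.
Change in producer surplus = 324 - 1764 = -1440.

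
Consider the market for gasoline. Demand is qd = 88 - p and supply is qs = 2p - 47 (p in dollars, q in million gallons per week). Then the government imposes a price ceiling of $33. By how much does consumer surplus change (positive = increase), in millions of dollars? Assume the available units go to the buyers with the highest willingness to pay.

-60

Without the control the market clears where 88 - p = 2p - 47, i.e. p* = 45 and q* = 43.
Because the ceiling (33) lies below the market-clearing price, it is binding.
At p = 33: qd = 88 - 33 = 55 and qs = 2·33 - 47 = 19.
Consumer surplus without the control is ½ · (88 - 45) · 43 = 924.5.
With the ceiling, 19 units are sold at 33 (assume they go to the highest-value buyers). The demand price at q = 19 is 69, so CS = ½ · [(88 - 33) + (69 - 33)] · 19 = 864.5.
Change in consumer surplus = 864.5 - 924.5 = -60.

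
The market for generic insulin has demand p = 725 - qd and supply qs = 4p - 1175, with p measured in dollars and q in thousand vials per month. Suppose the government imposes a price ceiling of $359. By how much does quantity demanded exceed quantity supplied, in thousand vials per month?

105

Rearranging demand gives qd = 725 - p. Equilibrium: 725 - p = 4p - 1175, so 1900 = 5p and p* = 380, q* = 345.
Since 359 < 380, the ceiling is binding.
At p = 359: qd = 725 - 359 = 366 and qs = 4·359 - 1175 = 261.
Shortage = qd - qs = 366 - 261 = 105.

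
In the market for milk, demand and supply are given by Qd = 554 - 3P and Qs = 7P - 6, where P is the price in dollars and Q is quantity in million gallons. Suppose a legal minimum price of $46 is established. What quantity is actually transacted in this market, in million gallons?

386

Equilibrium: 554 - 3P = 7P - 6, so 560 = 10P and P* = 56, Q* = 386.
The floor of 46 is below the equilibrium price 56, so it is not binding; the market clears at P* = 56, Q* = 386.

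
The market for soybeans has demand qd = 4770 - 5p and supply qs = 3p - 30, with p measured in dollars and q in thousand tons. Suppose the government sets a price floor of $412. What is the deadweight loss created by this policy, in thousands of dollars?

0

Without the control the market clears where 4770 - 5p = 3p - 30, i.e. p* = 600 and q* = 1770.
The floor of 412 is below the equilibrium price 600, so it is not binding; the market clears at p* = 600, q* = 1770.
Since the control does not bind, no trades are prevented and deadweight loss is zero.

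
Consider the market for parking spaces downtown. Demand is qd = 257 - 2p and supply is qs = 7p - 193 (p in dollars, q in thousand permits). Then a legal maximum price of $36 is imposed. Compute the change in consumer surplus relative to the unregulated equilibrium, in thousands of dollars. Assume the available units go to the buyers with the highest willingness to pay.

-1575

Setting quantity demanded equal to quantity supplied, 257 - 2p = 7p - 193, gives p* = 50 and q* = 157.
Because the ceiling (36) lies below the market-clearing price, it is binding.
At p = 36: qd = 257 - 2·36 = 185 and qs = 7·36 - 193 = 59.
Consumer surplus without the control is ½ · (128.5 - 50) · 157 = 6162.25.
With the ceiling, 59 units are sold at 36 (assume they go to the highest-value buyers). The demand price at q = 59 is 99, so CS = ½ · [(128.5 - 36) + (99 - 36)] · 59 = 4587.25.
Change in consumer surplus = 4587.25 - 6162.25 = -1575.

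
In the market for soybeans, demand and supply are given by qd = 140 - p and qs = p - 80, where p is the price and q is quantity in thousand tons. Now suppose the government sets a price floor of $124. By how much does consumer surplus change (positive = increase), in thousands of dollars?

In a free market, 140 - p = p - 80 gives the equilibrium p* = 110, q* = 30.
Because the floor (124) lies above the market-clearing price, it is binding.
At p = 124: qd = 140 - 124 = 16 and qs = 124 - 80 = 44.
Consumer surplus without the control is ½ · (140 - 110) · 30 = 450.
With the floor, consumers buy 16 units at 124, so CS = ½ · (140 - 124) · 16 = 128.
Change in consumer surplus = 128 - 450 = -322.

-322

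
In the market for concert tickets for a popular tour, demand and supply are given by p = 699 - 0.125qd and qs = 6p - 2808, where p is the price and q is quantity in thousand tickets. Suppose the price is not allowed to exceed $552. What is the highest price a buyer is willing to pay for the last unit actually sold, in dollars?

636

Rearranging demand gives qd = 5592 - 8p. Setting quantity demanded equal to quantity supplied, 5592 - 8p = 6p - 2808, gives p* = 600 and q* = 792.
Since 552 < 600, the ceiling is binding.
At p = 552: qd = 5592 - 8·552 = 1176 and qs = 6·552 - 2808 = 504.
Only 504 units reach the market. On the demand curve, the marginal buyer's willingness to pay at q = 504 is (5592 - 504)/8 = 636.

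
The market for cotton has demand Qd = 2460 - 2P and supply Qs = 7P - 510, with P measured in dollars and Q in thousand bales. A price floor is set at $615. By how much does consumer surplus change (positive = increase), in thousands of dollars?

Equilibrium: 2460 - 2P = 7P - 510, so 2970 = 9P and P* = 330, Q* = 1800.
Since 615 > 330, the floor is binding.
At P = 615: Qd = 2460 - 2·615 = 1230 and Qs = 7·615 - 510 = 3795.
Consumer surplus without the control is ½ · (1230 - 330) · 1800 = 810000.
With the floor, consumers buy 1230 units at 615, so CS = ½ · (1230 - 615) · 1230 = 378225.
Change in consumer surplus = 378225 - 810000 = -431775.

-431775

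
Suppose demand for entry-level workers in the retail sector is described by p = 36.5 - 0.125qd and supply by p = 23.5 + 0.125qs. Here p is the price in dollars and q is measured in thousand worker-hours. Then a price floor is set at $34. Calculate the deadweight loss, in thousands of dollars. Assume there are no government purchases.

128

Rearranging demand gives qd = 292 - 8p; rearranging supply gives qs = 8p - 188. Equilibrium: 292 - 8p = 8p - 188, so 480 = 16p and p* = 30, q* = 52.
Since 34 > 30, the floor is binding.
At p = 34: qd = 292 - 8·34 = 20 and qs = 8·34 - 188 = 84.
Quantity traded falls to 20. At q = 20 the demand price is (292 - 20)/8 = 34 and the supply price is (188 + 20)/8 = 26.
Deadweight loss = ½ · (34 - 26) · (52 - 20) = ½ · 8 · 32 = 128.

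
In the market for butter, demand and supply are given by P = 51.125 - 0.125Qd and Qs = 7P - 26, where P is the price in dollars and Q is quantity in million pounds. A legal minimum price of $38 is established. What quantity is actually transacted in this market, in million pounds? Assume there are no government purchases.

Rearranging demand gives Qd = 409 - 8P. In a free market, 409 - 8P = 7P - 26 gives the equilibrium P* = 29, Q* = 177.
Because the floor (38) lies above the market-clearing price, it is binding.
At P = 38: Qd = 409 - 8·38 = 105 and Qs = 7·38 - 26 = 240.
The quantity actually transacted is the short side, demand: 105.

105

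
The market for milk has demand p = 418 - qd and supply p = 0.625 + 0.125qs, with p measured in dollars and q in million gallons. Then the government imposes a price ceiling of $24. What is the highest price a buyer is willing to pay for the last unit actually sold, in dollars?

Rearranging demand gives qd = 418 - p; rearranging supply gives qs = 8p - 5. Setting quantity demanded equal to quantity supplied, 418 - p = 8p - 5, gives p* = 47 and q* = 371.
The ceiling of 24 is below the equilibrium price 47, so it binds.
At p = 24: qd = 418 - 24 = 394 and qs = 8·24 - 5 = 187.
Only 187 units reach the market. On the demand curve, the marginal buyer's willingness to pay at q = 187 is (418 - 187) = 231.

231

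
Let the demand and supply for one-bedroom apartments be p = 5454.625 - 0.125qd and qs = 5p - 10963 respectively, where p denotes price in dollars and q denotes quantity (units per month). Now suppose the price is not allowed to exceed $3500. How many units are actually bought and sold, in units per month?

6537

Rearranging demand gives qd = 43637 - 8p. Without the control the market clears where 43637 - 8p = 5p - 10963, i.e. p* = 4200 and q* = 10037.
Because the ceiling (3500) lies below the market-clearing price, it is binding.
At p = 3500: qd = 43637 - 8·3500 = 15637 and qs = 5·3500 - 10963 = 6537.
The quantity actually transacted is the short side, supply: 6537.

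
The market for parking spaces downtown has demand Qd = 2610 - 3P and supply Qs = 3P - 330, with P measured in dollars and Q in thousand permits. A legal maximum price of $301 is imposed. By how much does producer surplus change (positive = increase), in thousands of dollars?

-161878.5

Equilibrium: 2610 - 3P = 3P - 330, so 2940 = 6P and P* = 490, Q* = 1140.
The ceiling of 301 is below the equilibrium price 490, so it binds.
At P = 301: Qd = 2610 - 3·301 = 1707 and Qs = 3·301 - 330 = 573.
Producer surplus without the control is ½ · (490 - 110) · 1140 = 216600.
With the ceiling, producers sell 573 units at 301, so PS = ½ · (301 - 110) · 573 = 54721.5.
Change in producer surplus = 54721.5 - 216600 = -161878.5.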